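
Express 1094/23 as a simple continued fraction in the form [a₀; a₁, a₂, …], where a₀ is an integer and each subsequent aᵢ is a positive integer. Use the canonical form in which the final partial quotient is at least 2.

[47; 1, 1, 3, 3]

Apply division with remainder until the remainder is 0:
⌊1094/23⌋ = 47, remainder 13
⌊23/13⌋ = 1, remainder 10
⌊13/10⌋ = 1, remainder 3
⌊10/3⌋ = 3, remainder 1
⌊3/1⌋ = 3, remainder 0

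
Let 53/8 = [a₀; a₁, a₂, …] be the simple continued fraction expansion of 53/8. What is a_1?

Apply division with remainder until the remainder is 0:
⌊53/8⌋ = 6, remainder 5
⌊8/5⌋ = 1, remainder 3

1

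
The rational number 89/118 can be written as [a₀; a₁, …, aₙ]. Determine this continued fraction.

[0; 1, 3, 14, 2]

Apply division with remainder until the remainder is 0:
⌊89/118⌋ = 0, remainder 89
⌊118/89⌋ = 1, remainder 29
⌊89/29⌋ = 3, remainder 2
⌊29/2⌋ = 14, remainder 1
⌊2/1⌋ = 2, remainder 0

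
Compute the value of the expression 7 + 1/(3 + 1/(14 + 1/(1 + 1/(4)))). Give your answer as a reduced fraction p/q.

a_0 = 7: 7/1
a_1 = 3: 22/3
a_2 = 14: 315/43
a_3 = 1: 337/46
a_4 = 4: 1663/227

1663/227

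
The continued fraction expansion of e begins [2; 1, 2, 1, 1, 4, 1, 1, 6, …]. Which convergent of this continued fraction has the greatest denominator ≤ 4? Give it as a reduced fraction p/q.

a_0 = 2: 2/1  (≤ bound)
a_1 = 1: 3/1  (≤ bound)
a_2 = 2: 8/3  (≤ bound)
a_3 = 1: 11/4  (≤ bound)
a_4 = 1: 19/7  (> 4, stop)

11/4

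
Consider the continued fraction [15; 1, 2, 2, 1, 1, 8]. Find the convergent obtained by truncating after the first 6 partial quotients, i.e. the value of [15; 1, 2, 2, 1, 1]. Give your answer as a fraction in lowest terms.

267/17

a_0 = 15: 15/1
a_1 = 1: 16/1
a_2 = 2: 47/3
a_3 = 2: 110/7
a_4 = 1: 157/10
a_5 = 1: 267/17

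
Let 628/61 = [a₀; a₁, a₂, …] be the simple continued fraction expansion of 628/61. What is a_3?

1

628 = 10·61 + 18, so a_0 = 10
61 = 3·18 + 7, so a_1 = 3
18 = 2·7 + 4, so a_2 = 2
7 = 1·4 + 3, so a_3 = 1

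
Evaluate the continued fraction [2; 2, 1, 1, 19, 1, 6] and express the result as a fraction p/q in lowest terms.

Start with 6.
1 + 1/(6/1) = 1 + 1/6 = 7/6
19 + 1/(7/6) = 19 + 6/7 = 139/7
1 + 1/(139/7) = 1 + 7/139 = 146/139
1 + 1/(146/139) = 1 + 139/146 = 285/146
2 + 1/(285/146) = 2 + 146/285 = 716/285
2 + 1/(716/285) = 2 + 285/716 = 1717/716

1717/716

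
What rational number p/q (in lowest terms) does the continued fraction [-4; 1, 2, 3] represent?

Work from the innermost term outward:
Start with 3.
2 + 1/(3/1) = 2 + 1/3 = 7/3
1 + 1/(7/3) = 1 + 3/7 = 10/7
-4 + 1/(10/7) = -4 + 7/10 = -33/10

-33/10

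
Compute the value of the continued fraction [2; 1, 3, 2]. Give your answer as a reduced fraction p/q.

25/9

Work from the innermost term outward:
Start with 2.
3 + 1/(2/1) = 3 + 1/2 = 7/2
1 + 1/(7/2) = 1 + 2/7 = 9/7
2 + 1/(9/7) = 2 + 7/9 = 25/9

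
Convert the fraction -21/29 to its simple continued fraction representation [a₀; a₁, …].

-21 = -1·29 + 8, so a_0 = -1
29 = 3·8 + 5, so a_1 = 3
8 = 1·5 + 3, so a_2 = 1
5 = 1·3 + 2, so a_3 = 1
3 = 1·2 + 1, so a_4 = 1
2 = 2·1 + 0, so a_5 = 2

[-1; 3, 1, 1, 1, 2]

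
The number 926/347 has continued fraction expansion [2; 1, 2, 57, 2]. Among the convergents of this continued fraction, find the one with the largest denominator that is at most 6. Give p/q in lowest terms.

List convergents until the denominator exceeds the bound:
a_0 = 2: 2/1  (≤ bound)
a_1 = 1: 3/1  (≤ bound)
a_2 = 2: 8/3  (≤ bound)
a_3 = 57: 459/172  (> 6, stop)

8/3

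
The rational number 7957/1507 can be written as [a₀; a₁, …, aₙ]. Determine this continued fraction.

Repeatedly divide and take the remainder:
7957 = 5·1507 + 422, so a_0 = 5
1507 = 3·422 + 241, so a_1 = 3
422 = 1·241 + 181, so a_2 = 1
241 = 1·181 + 60, so a_3 = 1
181 = 3·60 + 1, so a_4 = 3
60 = 60·1 + 0, so a_5 = 60

[5; 3, 1, 1, 3, 60]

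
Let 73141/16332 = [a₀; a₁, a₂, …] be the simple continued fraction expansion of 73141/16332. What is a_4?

73141 ÷ 16332 → quotient 4, remainder 7813
16332 ÷ 7813 → quotient 2, remainder 706
7813 ÷ 706 → quotient 11, remainder 47
706 ÷ 47 → quotient 15, remainder 1
47 ÷ 1 → quotient 47, remainder 0

47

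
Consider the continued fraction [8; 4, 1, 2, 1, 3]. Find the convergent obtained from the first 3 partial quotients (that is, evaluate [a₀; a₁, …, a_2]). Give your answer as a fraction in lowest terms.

41/5

Start with 1.
4 + 1/(1/1) = 4 + 1/1 = 5/1
8 + 1/(5/1) = 8 + 1/5 = 41/5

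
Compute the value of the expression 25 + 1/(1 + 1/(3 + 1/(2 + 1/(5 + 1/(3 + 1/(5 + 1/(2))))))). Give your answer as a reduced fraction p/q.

a_0 = 25: 25/1
a_1 = 1: 26/1
a_2 = 3: 103/4
a_3 = 2: 232/9
a_4 = 5: 1263/49
a_5 = 3: 4021/156
a_6 = 5: 21368/829
a_7 = 2: 46757/1814

46757/1814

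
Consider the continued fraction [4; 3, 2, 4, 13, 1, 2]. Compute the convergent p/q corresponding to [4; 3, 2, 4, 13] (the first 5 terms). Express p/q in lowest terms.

Build up convergents one term at a time:
a_0 = 4: 4/1
a_1 = 3: 13/3
a_2 = 2: 30/7
a_3 = 4: 133/31
a_4 = 13: 1759/410

1759/410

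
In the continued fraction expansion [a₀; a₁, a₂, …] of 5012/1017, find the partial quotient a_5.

5012 ÷ 1017 → quotient 4, remainder 944
1017 ÷ 944 → quotient 1, remainder 73
944 ÷ 73 → quotient 12, remainder 68
73 ÷ 68 → quotient 1, remainder 5
68 ÷ 5 → quotient 13, remainder 3
5 ÷ 3 → quotient 1, remainder 2

1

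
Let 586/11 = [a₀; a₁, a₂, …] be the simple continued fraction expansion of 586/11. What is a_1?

⌊586/11⌋ = 53, remainder 3
⌊11/3⌋ = 3, remainder 2

3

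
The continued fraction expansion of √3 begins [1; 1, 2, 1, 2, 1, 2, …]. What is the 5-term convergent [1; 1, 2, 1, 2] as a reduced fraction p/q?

a_0 = 1: 1/1
a_1 = 1: 2/1
a_2 = 2: 5/3
a_3 = 1: 7/4
a_4 = 2: 19/11

19/11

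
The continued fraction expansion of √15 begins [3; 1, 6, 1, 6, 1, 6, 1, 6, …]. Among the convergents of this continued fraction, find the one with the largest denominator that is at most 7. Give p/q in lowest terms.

a_0 = 3: 3/1  (≤ bound)
a_1 = 1: 4/1  (≤ bound)
a_2 = 6: 27/7  (≤ bound)
a_3 = 1: 31/8  (> 7, stop)

27/7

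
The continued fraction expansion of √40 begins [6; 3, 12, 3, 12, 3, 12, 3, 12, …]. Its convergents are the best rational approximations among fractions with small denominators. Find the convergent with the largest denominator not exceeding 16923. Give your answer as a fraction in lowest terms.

a_0 = 6: 6/1  (≤ bound)
a_1 = 3: 19/3  (≤ bound)
a_2 = 12: 234/37  (≤ bound)
a_3 = 3: 721/114  (≤ bound)
a_4 = 12: 8886/1405  (≤ bound)
a_5 = 3: 27379/4329  (≤ bound)
a_6 = 12: 337434/53353  (> 16923, stop)

27379/4329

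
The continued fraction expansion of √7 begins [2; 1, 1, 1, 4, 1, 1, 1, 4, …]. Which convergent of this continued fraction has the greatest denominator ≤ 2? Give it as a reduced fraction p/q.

a_0 = 2: 2/1  (≤ bound)
a_1 = 1: 3/1  (≤ bound)
a_2 = 1: 5/2  (≤ bound)
a_3 = 1: 8/3  (> 2, stop)

5/2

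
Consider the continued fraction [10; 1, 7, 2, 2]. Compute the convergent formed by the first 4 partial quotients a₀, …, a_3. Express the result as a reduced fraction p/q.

185/17

Use the convergent recurrence hₖ = aₖ·hₖ₋₁ + hₖ₋₂ (and likewise for the denominators kₖ):
a_0 = 10: 10/1
a_1 = 1: 11/1
a_2 = 7: 87/8
a_3 = 2: 185/17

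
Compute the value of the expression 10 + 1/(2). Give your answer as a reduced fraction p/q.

21/2

a_0 = 10: 10/1
a_1 = 2: 21/2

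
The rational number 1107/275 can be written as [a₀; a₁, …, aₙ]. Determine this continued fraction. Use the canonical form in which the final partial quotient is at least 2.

[4; 39, 3, 2]

1107 = 4·275 + 7, so a_0 = 4
275 = 39·7 + 2, so a_1 = 39
7 = 3·2 + 1, so a_2 = 3
2 = 2·1 + 0, so a_3 = 2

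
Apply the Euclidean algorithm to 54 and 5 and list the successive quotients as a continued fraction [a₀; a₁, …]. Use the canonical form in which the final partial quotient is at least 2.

54 = 10·5 + 4, so a_0 = 10
5 = 1·4 + 1, so a_1 = 1
4 = 4·1 + 0, so a_2 = 4

[10; 1, 4]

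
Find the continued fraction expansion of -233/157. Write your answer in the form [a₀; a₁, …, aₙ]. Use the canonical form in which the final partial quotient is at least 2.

[-2; 1, 1, 15, 5]

Apply division with remainder until the remainder is 0:
-233 = -2·157 + 81, so a_0 = -2
157 = 1·81 + 76, so a_1 = 1
81 = 1·76 + 5, so a_2 = 1
76 = 15·5 + 1, so a_3 = 15
5 = 5·1 + 0, so a_4 = 5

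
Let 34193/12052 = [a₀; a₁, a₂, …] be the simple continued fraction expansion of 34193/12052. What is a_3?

Run the Euclidean algorithm, recording each quotient:
⌊34193/12052⌋ = 2, remainder 10089
⌊12052/10089⌋ = 1, remainder 1963
⌊10089/1963⌋ = 5, remainder 274
⌊1963/274⌋ = 7, remainder 45

7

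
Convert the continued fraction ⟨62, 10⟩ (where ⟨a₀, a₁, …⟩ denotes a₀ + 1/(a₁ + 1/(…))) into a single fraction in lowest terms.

Collapse the nested fraction from the inside out:
Start with 10.
62 + 1/(10/1) = 62 + 1/10 = 621/10

621/10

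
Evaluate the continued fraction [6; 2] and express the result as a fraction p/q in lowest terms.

13/2

Work from the innermost term outward:
Start with 2.
6 + 1/(2/1) = 6 + 1/2 = 13/2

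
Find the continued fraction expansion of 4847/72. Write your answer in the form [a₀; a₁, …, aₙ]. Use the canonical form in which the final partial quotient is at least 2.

⌊4847/72⌋ = 67, remainder 23
⌊72/23⌋ = 3, remainder 3
⌊23/3⌋ = 7, remainder 2
⌊3/2⌋ = 1, remainder 1
⌊2/1⌋ = 2, remainder 0

[67; 3, 7, 1, 2]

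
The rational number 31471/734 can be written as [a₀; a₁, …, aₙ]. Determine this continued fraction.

[42; 1, 7, 15, 6]

Repeatedly divide and take the remainder:
⌊31471/734⌋ = 42, remainder 643
⌊734/643⌋ = 1, remainder 91
⌊643/91⌋ = 7, remainder 6
⌊91/6⌋ = 15, remainder 1
⌊6/1⌋ = 6, remainder 0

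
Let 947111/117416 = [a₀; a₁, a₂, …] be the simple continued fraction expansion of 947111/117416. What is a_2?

947111 ÷ 117416 → quotient 8, remainder 7783
117416 ÷ 7783 → quotient 15, remainder 671
7783 ÷ 671 → quotient 11, remainder 402

11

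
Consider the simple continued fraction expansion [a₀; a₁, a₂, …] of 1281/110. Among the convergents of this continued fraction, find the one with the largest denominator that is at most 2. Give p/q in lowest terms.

23/2

a_0 = 11: 11/1  (≤ bound)
a_1 = 1: 12/1  (≤ bound)
a_2 = 1: 23/2  (≤ bound)
a_3 = 1: 35/3  (> 2, stop)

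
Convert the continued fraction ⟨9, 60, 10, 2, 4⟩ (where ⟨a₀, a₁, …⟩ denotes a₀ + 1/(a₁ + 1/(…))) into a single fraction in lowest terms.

a_0 = 9: 9/1
a_1 = 60: 541/60
a_2 = 10: 5419/601
a_3 = 2: 11379/1262
a_4 = 4: 50935/5649

50935/5649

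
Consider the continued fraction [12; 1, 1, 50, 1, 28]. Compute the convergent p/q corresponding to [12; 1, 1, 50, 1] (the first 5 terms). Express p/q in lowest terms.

1288/103

Starting at the tail and folding back:
Start with 1.
50 + 1/(1/1) = 50 + 1/1 = 51/1
1 + 1/(51/1) = 1 + 1/51 = 52/51
1 + 1/(52/51) = 1 + 51/52 = 103/52
12 + 1/(103/52) = 12 + 52/103 = 1288/103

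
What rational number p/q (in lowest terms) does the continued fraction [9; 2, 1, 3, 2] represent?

234/25

a_0 = 9: 9/1
a_1 = 2: 19/2
a_2 = 1: 28/3
a_3 = 3: 103/11
a_4 = 2: 234/25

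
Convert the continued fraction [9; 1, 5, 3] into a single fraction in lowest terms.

187/19

a_0 = 9: 9/1
a_1 = 1: 10/1
a_2 = 5: 59/6
a_3 = 3: 187/19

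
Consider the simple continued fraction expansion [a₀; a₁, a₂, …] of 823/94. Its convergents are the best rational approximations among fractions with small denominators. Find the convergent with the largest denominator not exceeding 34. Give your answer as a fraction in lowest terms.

a_0 = 8: 8/1  (≤ bound)
a_1 = 1: 9/1  (≤ bound)
a_2 = 3: 35/4  (≤ bound)
a_3 = 11: 394/45  (> 34, stop)

35/4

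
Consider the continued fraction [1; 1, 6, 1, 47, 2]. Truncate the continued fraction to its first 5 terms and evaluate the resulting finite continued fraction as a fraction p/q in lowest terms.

Start with 47.
1 + 1/(47/1) = 1 + 1/47 = 48/47
6 + 1/(48/47) = 6 + 47/48 = 335/48
1 + 1/(335/48) = 1 + 48/335 = 383/335
1 + 1/(383/335) = 1 + 335/383 = 718/383

718/383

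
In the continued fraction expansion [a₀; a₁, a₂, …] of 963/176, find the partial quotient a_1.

2

963 = 5·176 + 83, so a_0 = 5
176 = 2·83 + 10, so a_1 = 2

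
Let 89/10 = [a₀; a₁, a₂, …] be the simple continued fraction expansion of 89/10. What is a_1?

1

Repeatedly divide and take the remainder:
89 ÷ 10 → quotient 8, remainder 9
10 ÷ 9 → quotient 1, remainder 1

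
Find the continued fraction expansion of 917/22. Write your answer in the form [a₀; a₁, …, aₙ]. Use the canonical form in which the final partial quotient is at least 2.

917 = 41·22 + 15, so a_0 = 41
22 = 1·15 + 7, so a_1 = 1
15 = 2·7 + 1, so a_2 = 2
7 = 7·1 + 0, so a_3 = 7

[41; 1, 2, 7]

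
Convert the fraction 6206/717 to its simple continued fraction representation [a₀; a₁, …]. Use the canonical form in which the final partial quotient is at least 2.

6206 = 8·717 + 470, so a_0 = 8
717 = 1·470 + 247, so a_1 = 1
470 = 1·247 + 223, so a_2 = 1
247 = 1·223 + 24, so a_3 = 1
223 = 9·24 + 7, so a_4 = 9
24 = 3·7 + 3, so a_5 = 3
7 = 2·3 + 1, so a_6 = 2
3 = 3·1 + 0, so a_7 = 3

[8; 1, 1, 1, 9, 3, 2, 3]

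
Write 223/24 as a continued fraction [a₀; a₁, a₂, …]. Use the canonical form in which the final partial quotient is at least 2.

[9; 3, 2, 3]

⌊223/24⌋ = 9, remainder 7
⌊24/7⌋ = 3, remainder 3
⌊7/3⌋ = 2, remainder 1
⌊3/1⌋ = 3, remainder 0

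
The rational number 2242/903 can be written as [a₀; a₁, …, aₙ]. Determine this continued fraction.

[2; 2, 14, 15, 2]

Run the Euclidean algorithm, recording each quotient:
⌊2242/903⌋ = 2, remainder 436
⌊903/436⌋ = 2, remainder 31
⌊436/31⌋ = 14, remainder 2
⌊31/2⌋ = 15, remainder 1
⌊2/1⌋ = 2, remainder 0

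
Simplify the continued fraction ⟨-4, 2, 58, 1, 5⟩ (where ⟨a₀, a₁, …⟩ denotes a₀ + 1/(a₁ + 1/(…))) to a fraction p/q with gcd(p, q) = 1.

-2495/712

Start with 5.
1 + 1/(5/1) = 1 + 1/5 = 6/5
58 + 1/(6/5) = 58 + 5/6 = 353/6
2 + 1/(353/6) = 2 + 6/353 = 712/353
-4 + 1/(712/353) = -4 + 353/712 = -2495/712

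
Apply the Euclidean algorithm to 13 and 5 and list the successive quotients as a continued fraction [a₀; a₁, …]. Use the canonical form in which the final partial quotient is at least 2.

[2; 1, 1, 2]

Apply division with remainder until the remainder is 0:
13 ÷ 5 → quotient 2, remainder 3
5 ÷ 3 → quotient 1, remainder 2
3 ÷ 2 → quotient 1, remainder 1
2 ÷ 1 → quotient 2, remainder 0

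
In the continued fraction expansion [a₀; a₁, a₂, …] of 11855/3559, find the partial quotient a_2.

47

Apply division with remainder until the remainder is 0:
11855 ÷ 3559 → quotient 3, remainder 1178
3559 ÷ 1178 → quotient 3, remainder 25
1178 ÷ 25 → quotient 47, remainder 3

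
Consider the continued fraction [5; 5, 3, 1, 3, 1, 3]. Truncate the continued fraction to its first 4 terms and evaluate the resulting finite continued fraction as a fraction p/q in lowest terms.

109/21

Work from the innermost term outward:
Start with 1.
3 + 1/(1/1) = 3 + 1/1 = 4/1
5 + 1/(4/1) = 5 + 1/4 = 21/4
5 + 1/(21/4) = 5 + 4/21 = 109/21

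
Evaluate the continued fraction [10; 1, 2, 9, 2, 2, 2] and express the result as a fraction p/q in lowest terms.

Start with 2.
2 + 1/(2/1) = 2 + 1/2 = 5/2
2 + 1/(5/2) = 2 + 2/5 = 12/5
9 + 1/(12/5) = 9 + 5/12 = 113/12
2 + 1/(113/12) = 2 + 12/113 = 238/113
1 + 1/(238/113) = 1 + 113/238 = 351/238
10 + 1/(351/238) = 10 + 238/351 = 3748/351

3748/351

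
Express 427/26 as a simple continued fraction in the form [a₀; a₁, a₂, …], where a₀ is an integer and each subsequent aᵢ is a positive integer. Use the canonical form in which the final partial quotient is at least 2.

⌊427/26⌋ = 16, remainder 11
⌊26/11⌋ = 2, remainder 4
⌊11/4⌋ = 2, remainder 3
⌊4/3⌋ = 1, remainder 1
⌊3/1⌋ = 3, remainder 0

[16; 2, 2, 1, 3]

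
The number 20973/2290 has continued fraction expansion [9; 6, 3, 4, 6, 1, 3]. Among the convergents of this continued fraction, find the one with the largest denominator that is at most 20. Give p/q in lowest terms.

a_0 = 9: 9/1  (≤ bound)
a_1 = 6: 55/6  (≤ bound)
a_2 = 3: 174/19  (≤ bound)
a_3 = 4: 751/82  (> 20, stop)

174/19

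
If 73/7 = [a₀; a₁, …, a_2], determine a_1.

2

73 ÷ 7 → quotient 10, remainder 3
7 ÷ 3 → quotient 2, remainder 1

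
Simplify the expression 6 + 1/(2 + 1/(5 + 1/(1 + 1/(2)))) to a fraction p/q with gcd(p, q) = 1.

Start with 2.
1 + 1/(2/1) = 1 + 1/2 = 3/2
5 + 1/(3/2) = 5 + 2/3 = 17/3
2 + 1/(17/3) = 2 + 3/17 = 37/17
6 + 1/(37/17) = 6 + 17/37 = 239/37

239/37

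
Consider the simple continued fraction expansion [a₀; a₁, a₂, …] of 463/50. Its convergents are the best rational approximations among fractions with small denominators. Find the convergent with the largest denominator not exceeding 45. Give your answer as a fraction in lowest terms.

213/23

List convergents until the denominator exceeds the bound:
a_0 = 9: 9/1  (≤ bound)
a_1 = 3: 28/3  (≤ bound)
a_2 = 1: 37/4  (≤ bound)
a_3 = 5: 213/23  (≤ bound)
a_4 = 2: 463/50  (> 45, stop)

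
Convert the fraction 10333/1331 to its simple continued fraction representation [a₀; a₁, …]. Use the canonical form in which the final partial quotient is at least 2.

⌊10333/1331⌋ = 7, remainder 1016
⌊1331/1016⌋ = 1, remainder 315
⌊1016/315⌋ = 3, remainder 71
⌊315/71⌋ = 4, remainder 31
⌊71/31⌋ = 2, remainder 9
⌊31/9⌋ = 3, remainder 4
⌊9/4⌋ = 2, remainder 1
⌊4/1⌋ = 4, remainder 0

[7; 1, 3, 4, 2, 3, 2, 4]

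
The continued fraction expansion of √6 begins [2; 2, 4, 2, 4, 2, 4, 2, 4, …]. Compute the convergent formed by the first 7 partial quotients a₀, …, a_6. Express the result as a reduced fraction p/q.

2158/881

Start with 4.
2 + 1/(4/1) = 2 + 1/4 = 9/4
4 + 1/(9/4) = 4 + 4/9 = 40/9
2 + 1/(40/9) = 2 + 9/40 = 89/40
4 + 1/(89/40) = 4 + 40/89 = 396/89
2 + 1/(396/89) = 2 + 89/396 = 881/396
2 + 1/(881/396) = 2 + 396/881 = 2158/881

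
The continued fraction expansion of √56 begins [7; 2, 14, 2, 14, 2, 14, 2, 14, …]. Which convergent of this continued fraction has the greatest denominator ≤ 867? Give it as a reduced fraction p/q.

449/60

a_0 = 7: 7/1  (≤ bound)
a_1 = 2: 15/2  (≤ bound)
a_2 = 14: 217/29  (≤ bound)
a_3 = 2: 449/60  (≤ bound)
a_4 = 14: 6503/869  (> 867, stop)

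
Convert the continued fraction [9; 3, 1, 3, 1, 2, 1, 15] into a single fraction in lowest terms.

Collapse the nested fraction from the inside out:
Start with 15.
1 + 1/(15/1) = 1 + 1/15 = 16/15
2 + 1/(16/15) = 2 + 15/16 = 47/16
1 + 1/(47/16) = 1 + 16/47 = 63/47
3 + 1/(63/47) = 3 + 47/63 = 236/63
1 + 1/(236/63) = 1 + 63/236 = 299/236
3 + 1/(299/236) = 3 + 236/299 = 1133/299
9 + 1/(1133/299) = 9 + 299/1133 = 10496/1133

10496/1133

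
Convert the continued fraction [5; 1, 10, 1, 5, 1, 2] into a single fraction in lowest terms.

Collapse the nested fraction from the inside out:
Start with 2.
1 + 1/(2/1) = 1 + 1/2 = 3/2
5 + 1/(3/2) = 5 + 2/3 = 17/3
1 + 1/(17/3) = 1 + 3/17 = 20/17
10 + 1/(20/17) = 10 + 17/20 = 217/20
1 + 1/(217/20) = 1 + 20/217 = 237/217
5 + 1/(237/217) = 5 + 217/237 = 1402/237

1402/237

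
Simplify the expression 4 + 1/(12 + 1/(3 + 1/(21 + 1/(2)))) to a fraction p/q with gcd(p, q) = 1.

Start with 2.
21 + 1/(2/1) = 21 + 1/2 = 43/2
3 + 1/(43/2) = 3 + 2/43 = 131/43
12 + 1/(131/43) = 12 + 43/131 = 1615/131
4 + 1/(1615/131) = 4 + 131/1615 = 6591/1615

6591/1615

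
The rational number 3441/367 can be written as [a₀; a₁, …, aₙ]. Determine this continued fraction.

[9; 2, 1, 1, 1, 14, 1, 2]

3441 ÷ 367 → quotient 9, remainder 138
367 ÷ 138 → quotient 2, remainder 91
138 ÷ 91 → quotient 1, remainder 47
91 ÷ 47 → quotient 1, remainder 44
47 ÷ 44 → quotient 1, remainder 3
44 ÷ 3 → quotient 14, remainder 2
3 ÷ 2 → quotient 1, remainder 1
2 ÷ 1 → quotient 2, remainder 0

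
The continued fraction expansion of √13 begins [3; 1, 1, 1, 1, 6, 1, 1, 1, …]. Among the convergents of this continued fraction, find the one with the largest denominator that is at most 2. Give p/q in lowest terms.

7/2

a_0 = 3: 3/1  (≤ bound)
a_1 = 1: 4/1  (≤ bound)
a_2 = 1: 7/2  (≤ bound)
a_3 = 1: 11/3  (> 2, stop)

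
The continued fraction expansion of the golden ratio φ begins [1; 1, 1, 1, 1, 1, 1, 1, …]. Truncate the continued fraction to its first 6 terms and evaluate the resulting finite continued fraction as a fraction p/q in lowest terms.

13/8

a_0 = 1: 1/1
a_1 = 1: 2/1
a_2 = 1: 3/2
a_3 = 1: 5/3
a_4 = 1: 8/5
a_5 = 1: 13/8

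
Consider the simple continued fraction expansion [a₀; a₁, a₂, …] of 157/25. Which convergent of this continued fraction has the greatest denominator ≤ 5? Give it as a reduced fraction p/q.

25/4

a_0 = 6: 6/1  (≤ bound)
a_1 = 3: 19/3  (≤ bound)
a_2 = 1: 25/4  (≤ bound)
a_3 = 1: 44/7  (> 5, stop)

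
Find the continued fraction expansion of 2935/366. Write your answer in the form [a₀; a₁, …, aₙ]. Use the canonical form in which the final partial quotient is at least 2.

[8; 52, 3, 2]

Repeatedly divide and take the remainder:
2935 = 8·366 + 7, so a_0 = 8
366 = 52·7 + 2, so a_1 = 52
7 = 3·2 + 1, so a_2 = 3
2 = 2·1 + 0, so a_3 = 2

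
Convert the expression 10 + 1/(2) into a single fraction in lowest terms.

a_0 = 10: 10/1
a_1 = 2: 21/2

21/2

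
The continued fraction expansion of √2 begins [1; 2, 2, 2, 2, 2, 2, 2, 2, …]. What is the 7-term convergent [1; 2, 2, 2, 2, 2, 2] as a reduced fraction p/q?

Start with 2.
2 + 1/(2/1) = 2 + 1/2 = 5/2
2 + 1/(5/2) = 2 + 2/5 = 12/5
2 + 1/(12/5) = 2 + 5/12 = 29/12
2 + 1/(29/12) = 2 + 12/29 = 70/29
2 + 1/(70/29) = 2 + 29/70 = 169/70
1 + 1/(169/70) = 1 + 70/169 = 239/169

239/169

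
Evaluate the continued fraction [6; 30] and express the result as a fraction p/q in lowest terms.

a_0 = 6: 6/1
a_1 = 30: 181/30

181/30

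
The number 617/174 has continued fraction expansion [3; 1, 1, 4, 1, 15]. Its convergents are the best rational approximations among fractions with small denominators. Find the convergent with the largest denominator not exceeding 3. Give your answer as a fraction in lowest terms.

7/2

a_0 = 3: 3/1  (≤ bound)
a_1 = 1: 4/1  (≤ bound)
a_2 = 1: 7/2  (≤ bound)
a_3 = 4: 32/9  (> 3, stop)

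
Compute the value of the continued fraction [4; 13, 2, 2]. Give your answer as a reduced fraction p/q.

273/67

Start with 2.
2 + 1/(2/1) = 2 + 1/2 = 5/2
13 + 1/(5/2) = 13 + 2/5 = 67/5
4 + 1/(67/5) = 4 + 5/67 = 273/67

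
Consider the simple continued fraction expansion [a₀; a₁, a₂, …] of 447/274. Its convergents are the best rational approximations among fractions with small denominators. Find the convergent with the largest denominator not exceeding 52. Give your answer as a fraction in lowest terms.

List convergents until the denominator exceeds the bound:
a_0 = 1: 1/1  (≤ bound)
a_1 = 1: 2/1  (≤ bound)
a_2 = 1: 3/2  (≤ bound)
a_3 = 1: 5/3  (≤ bound)
a_4 = 2: 13/8  (≤ bound)
a_5 = 2: 31/19  (≤ bound)
a_6 = 14: 447/274  (> 52, stop)

31/19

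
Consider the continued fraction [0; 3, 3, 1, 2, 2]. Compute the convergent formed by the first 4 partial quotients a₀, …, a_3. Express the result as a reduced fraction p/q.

4/13

Start with 1.
3 + 1/(1/1) = 3 + 1/1 = 4/1
3 + 1/(4/1) = 3 + 1/4 = 13/4
0 + 1/(13/4) = 0 + 4/13 = 4/13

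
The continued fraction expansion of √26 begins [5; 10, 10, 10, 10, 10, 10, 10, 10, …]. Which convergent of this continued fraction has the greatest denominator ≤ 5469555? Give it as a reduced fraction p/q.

a_0 = 5: 5/1  (≤ bound)
a_1 = 10: 51/10  (≤ bound)
a_2 = 10: 515/101  (≤ bound)
a_3 = 10: 5201/1020  (≤ bound)
a_4 = 10: 52525/10301  (≤ bound)
a_5 = 10: 530451/104030  (≤ bound)
a_6 = 10: 5357035/1050601  (≤ bound)
a_7 = 10: 54100801/10610040  (> 5469555, stop)

5357035/1050601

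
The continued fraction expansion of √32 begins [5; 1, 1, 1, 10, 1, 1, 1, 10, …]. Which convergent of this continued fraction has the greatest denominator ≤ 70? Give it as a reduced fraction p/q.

a_0 = 5: 5/1  (≤ bound)
a_1 = 1: 6/1  (≤ bound)
a_2 = 1: 11/2  (≤ bound)
a_3 = 1: 17/3  (≤ bound)
a_4 = 10: 181/32  (≤ bound)
a_5 = 1: 198/35  (≤ bound)
a_6 = 1: 379/67  (≤ bound)
a_7 = 1: 577/102  (> 70, stop)

379/67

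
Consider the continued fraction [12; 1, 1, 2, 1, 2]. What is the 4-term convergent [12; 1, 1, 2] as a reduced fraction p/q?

Use the convergent recurrence hₖ = aₖ·hₖ₋₁ + hₖ₋₂ (and likewise for the denominators kₖ):
a_0 = 12: 12/1
a_1 = 1: 13/1
a_2 = 1: 25/2
a_3 = 2: 63/5

63/5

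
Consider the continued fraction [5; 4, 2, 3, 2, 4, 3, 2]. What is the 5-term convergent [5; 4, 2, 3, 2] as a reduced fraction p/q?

a_0 = 5: 5/1
a_1 = 4: 21/4
a_2 = 2: 47/9
a_3 = 3: 162/31
a_4 = 2: 371/71

371/71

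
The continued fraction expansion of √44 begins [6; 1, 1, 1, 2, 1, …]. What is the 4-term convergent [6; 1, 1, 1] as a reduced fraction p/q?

Starting at the tail and folding back:
Start with 1.
1 + 1/(1/1) = 1 + 1/1 = 2/1
1 + 1/(2/1) = 1 + 1/2 = 3/2
6 + 1/(3/2) = 6 + 2/3 = 20/3

20/3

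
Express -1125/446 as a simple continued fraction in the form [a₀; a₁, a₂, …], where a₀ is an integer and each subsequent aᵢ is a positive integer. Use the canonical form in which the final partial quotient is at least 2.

⌊-1125/446⌋ = -3, remainder 213
⌊446/213⌋ = 2, remainder 20
⌊213/20⌋ = 10, remainder 13
⌊20/13⌋ = 1, remainder 7
⌊13/7⌋ = 1, remainder 6
⌊7/6⌋ = 1, remainder 1
⌊6/1⌋ = 6, remainder 0

[-3; 2, 10, 1, 1, 1, 6]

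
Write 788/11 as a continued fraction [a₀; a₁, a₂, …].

⌊788/11⌋ = 71, remainder 7
⌊11/7⌋ = 1, remainder 4
⌊7/4⌋ = 1, remainder 3
⌊4/3⌋ = 1, remainder 1
⌊3/1⌋ = 3, remainder 0

[71; 1, 1, 1, 3]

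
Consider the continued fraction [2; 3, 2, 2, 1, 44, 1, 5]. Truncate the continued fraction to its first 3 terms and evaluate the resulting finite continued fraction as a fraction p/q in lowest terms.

16/7

Starting at the tail and folding back:
Start with 2.
3 + 1/(2/1) = 3 + 1/2 = 7/2
2 + 1/(7/2) = 2 + 2/7 = 16/7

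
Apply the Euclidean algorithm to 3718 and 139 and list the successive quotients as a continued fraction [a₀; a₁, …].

[26; 1, 2, 1, 34]

Repeatedly divide and take the remainder:
⌊3718/139⌋ = 26, remainder 104
⌊139/104⌋ = 1, remainder 35
⌊104/35⌋ = 2, remainder 34
⌊35/34⌋ = 1, remainder 1
⌊34/1⌋ = 34, remainder 0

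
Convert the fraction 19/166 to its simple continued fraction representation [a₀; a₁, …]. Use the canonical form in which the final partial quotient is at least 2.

[0; 8, 1, 2, 1, 4]

Run the Euclidean algorithm, recording each quotient:
19 ÷ 166 → quotient 0, remainder 19
166 ÷ 19 → quotient 8, remainder 14
19 ÷ 14 → quotient 1, remainder 5
14 ÷ 5 → quotient 2, remainder 4
5 ÷ 4 → quotient 1, remainder 1
4 ÷ 1 → quotient 4, remainder 0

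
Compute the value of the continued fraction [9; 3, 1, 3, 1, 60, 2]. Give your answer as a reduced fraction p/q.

Compute successive convergents:
a_0 = 9: 9/1
a_1 = 3: 28/3
a_2 = 1: 37/4
a_3 = 3: 139/15
a_4 = 1: 176/19
a_5 = 60: 10699/1155
a_6 = 2: 21574/2329

21574/2329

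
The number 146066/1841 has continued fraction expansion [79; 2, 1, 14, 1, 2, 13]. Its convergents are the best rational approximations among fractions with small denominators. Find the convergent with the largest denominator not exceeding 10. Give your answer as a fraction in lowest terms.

List convergents until the denominator exceeds the bound:
a_0 = 79: 79/1  (≤ bound)
a_1 = 2: 159/2  (≤ bound)
a_2 = 1: 238/3  (≤ bound)
a_3 = 14: 3491/44  (> 10, stop)

238/3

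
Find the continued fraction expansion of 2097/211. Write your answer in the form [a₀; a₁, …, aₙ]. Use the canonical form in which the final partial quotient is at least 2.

[9; 1, 15, 4, 3]

2097 ÷ 211 → quotient 9, remainder 198
211 ÷ 198 → quotient 1, remainder 13
198 ÷ 13 → quotient 15, remainder 3
13 ÷ 3 → quotient 4, remainder 1
3 ÷ 1 → quotient 3, remainder 0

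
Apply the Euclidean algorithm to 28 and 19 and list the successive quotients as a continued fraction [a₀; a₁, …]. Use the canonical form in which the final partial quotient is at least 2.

[1; 2, 9]

Run the Euclidean algorithm, recording each quotient:
28 ÷ 19 → quotient 1, remainder 9
19 ÷ 9 → quotient 2, remainder 1
9 ÷ 1 → quotient 9, remainder 0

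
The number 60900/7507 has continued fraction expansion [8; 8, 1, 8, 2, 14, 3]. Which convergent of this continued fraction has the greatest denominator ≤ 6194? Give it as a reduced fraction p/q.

List convergents until the denominator exceeds the bound:
a_0 = 8: 8/1  (≤ bound)
a_1 = 8: 65/8  (≤ bound)
a_2 = 1: 73/9  (≤ bound)
a_3 = 8: 649/80  (≤ bound)
a_4 = 2: 1371/169  (≤ bound)
a_5 = 14: 19843/2446  (≤ bound)
a_6 = 3: 60900/7507  (> 6194, stop)

19843/2446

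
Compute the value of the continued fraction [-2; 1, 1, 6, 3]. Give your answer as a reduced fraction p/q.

-60/41

Compute successive convergents:
a_0 = -2: -2/1
a_1 = 1: -1/1
a_2 = 1: -3/2
a_3 = 6: -19/13
a_4 = 3: -60/41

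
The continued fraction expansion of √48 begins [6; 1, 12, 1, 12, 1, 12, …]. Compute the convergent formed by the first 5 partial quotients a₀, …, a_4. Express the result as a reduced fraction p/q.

Compute successive convergents:
a_0 = 6: 6/1
a_1 = 1: 7/1
a_2 = 12: 90/13
a_3 = 1: 97/14
a_4 = 12: 1254/181

1254/181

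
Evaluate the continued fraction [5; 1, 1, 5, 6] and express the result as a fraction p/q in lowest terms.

a_0 = 5: 5/1
a_1 = 1: 6/1
a_2 = 1: 11/2
a_3 = 5: 61/11
a_4 = 6: 377/68

377/68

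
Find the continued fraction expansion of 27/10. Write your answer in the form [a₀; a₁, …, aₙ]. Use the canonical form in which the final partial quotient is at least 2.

27 ÷ 10 → quotient 2, remainder 7
10 ÷ 7 → quotient 1, remainder 3
7 ÷ 3 → quotient 2, remainder 1
3 ÷ 1 → quotient 3, remainder 0

[2; 1, 2, 3]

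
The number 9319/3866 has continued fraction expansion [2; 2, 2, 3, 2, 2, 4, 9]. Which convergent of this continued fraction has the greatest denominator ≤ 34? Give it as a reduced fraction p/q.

41/17

a_0 = 2: 2/1  (≤ bound)
a_1 = 2: 5/2  (≤ bound)
a_2 = 2: 12/5  (≤ bound)
a_3 = 3: 41/17  (≤ bound)
a_4 = 2: 94/39  (> 34, stop)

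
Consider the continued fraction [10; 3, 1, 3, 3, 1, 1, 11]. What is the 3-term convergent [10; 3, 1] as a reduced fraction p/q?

41/4

a_0 = 10: 10/1
a_1 = 3: 31/3
a_2 = 1: 41/4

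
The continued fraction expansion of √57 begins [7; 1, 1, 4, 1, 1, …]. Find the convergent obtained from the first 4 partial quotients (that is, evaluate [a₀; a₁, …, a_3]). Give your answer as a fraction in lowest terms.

68/9

Collapse the nested fraction from the inside out:
Start with 4.
1 + 1/(4/1) = 1 + 1/4 = 5/4
1 + 1/(5/4) = 1 + 4/5 = 9/5
7 + 1/(9/5) = 7 + 5/9 = 68/9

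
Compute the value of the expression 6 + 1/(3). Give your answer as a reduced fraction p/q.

19/3

Work from the innermost term outward:
Start with 3.
6 + 1/(3/1) = 6 + 1/3 = 19/3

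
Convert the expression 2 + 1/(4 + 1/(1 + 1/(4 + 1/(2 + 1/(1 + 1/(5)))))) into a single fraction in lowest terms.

a_0 = 2: 2/1
a_1 = 4: 9/4
a_2 = 1: 11/5
a_3 = 4: 53/24
a_4 = 2: 117/53
a_5 = 1: 170/77
a_6 = 5: 967/438

967/438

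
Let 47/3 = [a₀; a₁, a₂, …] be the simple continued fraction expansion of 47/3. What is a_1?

1

Repeatedly divide and take the remainder:
47 = 15·3 + 2, so a_0 = 15
3 = 1·2 + 1, so a_1 = 1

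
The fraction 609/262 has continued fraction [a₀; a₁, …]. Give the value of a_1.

3

⌊609/262⌋ = 2, remainder 85
⌊262/85⌋ = 3, remainder 7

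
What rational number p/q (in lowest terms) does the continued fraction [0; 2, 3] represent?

3/7

Build up convergents one term at a time:
a_0 = 0: 0/1
a_1 = 2: 1/2
a_2 = 3: 3/7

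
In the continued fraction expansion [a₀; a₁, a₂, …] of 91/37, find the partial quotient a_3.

1

Apply division with remainder until the remainder is 0:
91 ÷ 37 → quotient 2, remainder 17
37 ÷ 17 → quotient 2, remainder 3
17 ÷ 3 → quotient 5, remainder 2
3 ÷ 2 → quotient 1, remainder 1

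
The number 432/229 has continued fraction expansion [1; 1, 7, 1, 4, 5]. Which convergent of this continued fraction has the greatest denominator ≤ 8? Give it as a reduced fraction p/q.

15/8

a_0 = 1: 1/1  (≤ bound)
a_1 = 1: 2/1  (≤ bound)
a_2 = 7: 15/8  (≤ bound)
a_3 = 1: 17/9  (> 8, stop)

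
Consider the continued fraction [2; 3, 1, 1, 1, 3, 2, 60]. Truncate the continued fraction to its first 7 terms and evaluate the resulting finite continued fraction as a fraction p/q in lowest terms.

207/91

Starting at the tail and folding back:
Start with 2.
3 + 1/(2/1) = 3 + 1/2 = 7/2
1 + 1/(7/2) = 1 + 2/7 = 9/7
1 + 1/(9/7) = 1 + 7/9 = 16/9
1 + 1/(16/9) = 1 + 9/16 = 25/16
3 + 1/(25/16) = 3 + 16/25 = 91/25
2 + 1/(91/25) = 2 + 25/91 = 207/91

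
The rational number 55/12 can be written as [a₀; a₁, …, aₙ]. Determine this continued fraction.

[4; 1, 1, 2, 2]

55 ÷ 12 → quotient 4, remainder 7
12 ÷ 7 → quotient 1, remainder 5
7 ÷ 5 → quotient 1, remainder 2
5 ÷ 2 → quotient 2, remainder 1
2 ÷ 1 → quotient 2, remainder 0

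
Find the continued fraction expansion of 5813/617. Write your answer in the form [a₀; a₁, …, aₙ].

5813 = 9·617 + 260, so a_0 = 9
617 = 2·260 + 97, so a_1 = 2
260 = 2·97 + 66, so a_2 = 2
97 = 1·66 + 31, so a_3 = 1
66 = 2·31 + 4, so a_4 = 2
31 = 7·4 + 3, so a_5 = 7
4 = 1·3 + 1, so a_6 = 1
3 = 3·1 + 0, so a_7 = 3

[9; 2, 2, 1, 2, 7, 1, 3]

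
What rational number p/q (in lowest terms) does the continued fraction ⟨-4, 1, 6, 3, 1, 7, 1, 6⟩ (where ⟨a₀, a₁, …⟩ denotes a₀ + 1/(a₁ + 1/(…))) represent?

-5488/1749

a_0 = -4: -4/1
a_1 = 1: -3/1
a_2 = 6: -22/7
a_3 = 3: -69/22
a_4 = 1: -91/29
a_5 = 7: -706/225
a_6 = 1: -797/254
a_7 = 6: -5488/1749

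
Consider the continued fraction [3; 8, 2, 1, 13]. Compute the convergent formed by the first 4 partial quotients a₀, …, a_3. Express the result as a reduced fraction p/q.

Use the convergent recurrence hₖ = aₖ·hₖ₋₁ + hₖ₋₂ (and likewise for the denominators kₖ):
a_0 = 3: 3/1
a_1 = 8: 25/8
a_2 = 2: 53/17
a_3 = 1: 78/25

78/25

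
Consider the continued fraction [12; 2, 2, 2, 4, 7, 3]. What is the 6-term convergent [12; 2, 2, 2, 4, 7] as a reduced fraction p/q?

Build up convergents one term at a time:
a_0 = 12: 12/1
a_1 = 2: 25/2
a_2 = 2: 62/5
a_3 = 2: 149/12
a_4 = 4: 658/53
a_5 = 7: 4755/383

4755/383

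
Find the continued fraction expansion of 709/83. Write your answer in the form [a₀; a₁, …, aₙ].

[8; 1, 1, 5, 2, 3]

709 ÷ 83 → quotient 8, remainder 45
83 ÷ 45 → quotient 1, remainder 38
45 ÷ 38 → quotient 1, remainder 7
38 ÷ 7 → quotient 5, remainder 3
7 ÷ 3 → quotient 2, remainder 1
3 ÷ 1 → quotient 3, remainder 0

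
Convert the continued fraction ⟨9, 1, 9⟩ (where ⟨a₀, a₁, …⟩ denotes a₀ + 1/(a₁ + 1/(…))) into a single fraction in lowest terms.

99/10

Use the convergent recurrence hₖ = aₖ·hₖ₋₁ + hₖ₋₂ (and likewise for the denominators kₖ):
a_0 = 9: 9/1
a_1 = 1: 10/1
a_2 = 9: 99/10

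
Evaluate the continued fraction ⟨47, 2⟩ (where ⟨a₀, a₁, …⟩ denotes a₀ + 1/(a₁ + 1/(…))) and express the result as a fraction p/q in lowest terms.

95/2

Use the convergent recurrence hₖ = aₖ·hₖ₋₁ + hₖ₋₂ (and likewise for the denominators kₖ):
a_0 = 47: 47/1
a_1 = 2: 95/2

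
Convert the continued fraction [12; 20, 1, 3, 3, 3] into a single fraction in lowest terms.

10759/893

Start with 3.
3 + 1/(3/1) = 3 + 1/3 = 10/3
3 + 1/(10/3) = 3 + 3/10 = 33/10
1 + 1/(33/10) = 1 + 10/33 = 43/33
20 + 1/(43/33) = 20 + 33/43 = 893/43
12 + 1/(893/43) = 12 + 43/893 = 10759/893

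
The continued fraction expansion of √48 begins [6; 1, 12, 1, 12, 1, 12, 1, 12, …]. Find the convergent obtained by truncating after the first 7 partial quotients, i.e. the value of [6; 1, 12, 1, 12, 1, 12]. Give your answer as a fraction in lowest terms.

17466/2521

Starting at the tail and folding back:
Start with 12.
1 + 1/(12/1) = 1 + 1/12 = 13/12
12 + 1/(13/12) = 12 + 12/13 = 168/13
1 + 1/(168/13) = 1 + 13/168 = 181/168
12 + 1/(181/168) = 12 + 168/181 = 2340/181
1 + 1/(2340/181) = 1 + 181/2340 = 2521/2340
6 + 1/(2521/2340) = 6 + 2340/2521 = 17466/2521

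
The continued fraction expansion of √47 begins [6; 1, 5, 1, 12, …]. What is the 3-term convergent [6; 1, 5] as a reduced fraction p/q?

41/6

a_0 = 6: 6/1
a_1 = 1: 7/1
a_2 = 5: 41/6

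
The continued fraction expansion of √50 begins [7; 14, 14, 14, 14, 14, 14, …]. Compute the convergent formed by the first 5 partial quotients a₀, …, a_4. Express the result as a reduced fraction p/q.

Work from the innermost term outward:
Start with 14.
14 + 1/(14/1) = 14 + 1/14 = 197/14
14 + 1/(197/14) = 14 + 14/197 = 2772/197
14 + 1/(2772/197) = 14 + 197/2772 = 39005/2772
7 + 1/(39005/2772) = 7 + 2772/39005 = 275807/39005

275807/39005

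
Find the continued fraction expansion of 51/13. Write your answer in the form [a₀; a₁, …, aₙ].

[3; 1, 12]

51 ÷ 13 → quotient 3, remainder 12
13 ÷ 12 → quotient 1, remainder 1
12 ÷ 1 → quotient 12, remainder 0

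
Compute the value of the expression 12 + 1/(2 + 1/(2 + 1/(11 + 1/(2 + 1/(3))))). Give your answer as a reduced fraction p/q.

5135/414

a_0 = 12: 12/1
a_1 = 2: 25/2
a_2 = 2: 62/5
a_3 = 11: 707/57
a_4 = 2: 1476/119
a_5 = 3: 5135/414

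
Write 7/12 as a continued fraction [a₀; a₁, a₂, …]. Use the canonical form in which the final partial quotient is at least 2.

7 = 0·12 + 7, so a_0 = 0
12 = 1·7 + 5, so a_1 = 1
7 = 1·5 + 2, so a_2 = 1
5 = 2·2 + 1, so a_3 = 2
2 = 2·1 + 0, so a_4 = 2

[0; 1, 1, 2, 2]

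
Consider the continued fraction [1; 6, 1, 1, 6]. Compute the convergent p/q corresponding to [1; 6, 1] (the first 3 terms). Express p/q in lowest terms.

a_0 = 1: 1/1
a_1 = 6: 7/6
a_2 = 1: 8/7

8/7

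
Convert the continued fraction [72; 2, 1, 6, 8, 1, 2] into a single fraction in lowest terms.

a_0 = 72: 72/1
a_1 = 2: 145/2
a_2 = 1: 217/3
a_3 = 6: 1447/20
a_4 = 8: 11793/163
a_5 = 1: 13240/183
a_6 = 2: 38273/529

38273/529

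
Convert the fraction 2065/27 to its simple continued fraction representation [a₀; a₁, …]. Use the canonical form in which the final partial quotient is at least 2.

Run the Euclidean algorithm, recording each quotient:
2065 ÷ 27 → quotient 76, remainder 13
27 ÷ 13 → quotient 2, remainder 1
13 ÷ 1 → quotient 13, remainder 0

[76; 2, 13]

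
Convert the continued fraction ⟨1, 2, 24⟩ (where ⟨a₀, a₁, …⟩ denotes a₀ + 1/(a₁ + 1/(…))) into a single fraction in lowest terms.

Collapse the nested fraction from the inside out:
Start with 24.
2 + 1/(24/1) = 2 + 1/24 = 49/24
1 + 1/(49/24) = 1 + 24/49 = 73/49

73/49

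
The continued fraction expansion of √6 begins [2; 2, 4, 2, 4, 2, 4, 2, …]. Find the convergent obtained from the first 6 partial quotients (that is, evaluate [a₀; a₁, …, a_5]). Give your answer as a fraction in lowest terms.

a_0 = 2: 2/1
a_1 = 2: 5/2
a_2 = 4: 22/9
a_3 = 2: 49/20
a_4 = 4: 218/89
a_5 = 2: 485/198

485/198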